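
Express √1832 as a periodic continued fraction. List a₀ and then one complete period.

[42; 1, 4, 21, 4, 1, 84]

a₀ = ⌊√1832⌋ = 42.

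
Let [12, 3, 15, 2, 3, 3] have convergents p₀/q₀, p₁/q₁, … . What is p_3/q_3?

1171/95

Using pₖ = aₖpₖ₋₁ + pₖ₋₂, qₖ = aₖqₖ₋₁ + qₖ₋₂ (with p₋₁=1, p₋₂=0, q₋₁=0, q₋₂=1):
  k=0: a=12, p=12, q=1
  k=1: a=3, p=37, q=3
  k=2: a=15, p=567, q=46
  k=3: a=2, p=1171, q=95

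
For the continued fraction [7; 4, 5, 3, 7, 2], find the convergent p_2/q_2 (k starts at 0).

152/21

Using pₖ = aₖpₖ₋₁ + pₖ₋₂, qₖ = aₖqₖ₋₁ + qₖ₋₂ (with p₋₁=1, p₋₂=0, q₋₁=0, q₋₂=1):
  k=0: a=7, p=7, q=1
  k=1: a=4, p=29, q=4
  k=2: a=5, p=152, q=21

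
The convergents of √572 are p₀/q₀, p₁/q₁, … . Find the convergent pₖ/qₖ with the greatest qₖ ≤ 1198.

√572 = [23; 1, 10, 1, 46, …] (period length 4).
Convergents:
  p_0/q_0 = 23/1
  p_1/q_1 = 24/1
  p_2/q_2 = 263/11
  p_3/q_3 = 287/12
  p_4/q_4 = 13465/563
  p_5/q_5 = 13752/575
  p_6/q_6 = 150985/6313
q_5 = 575 ≤ 1198 < 6313 = q_6, so the answer is 13752/575.

13752/575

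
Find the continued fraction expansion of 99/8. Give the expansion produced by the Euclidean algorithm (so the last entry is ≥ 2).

[12; 2, 1, 2]

99 = 12*8 + 3
8 = 2*3 + 2
3 = 1*2 + 1
2 = 2*1 + 0  (stop)
So 99/8 = [12; 2, 1, 2].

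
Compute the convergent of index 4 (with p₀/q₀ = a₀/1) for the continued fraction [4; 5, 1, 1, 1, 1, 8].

71/17

Using pₖ = aₖpₖ₋₁ + pₖ₋₂, qₖ = aₖqₖ₋₁ + qₖ₋₂ (with p₋₁=1, p₋₂=0, q₋₁=0, q₋₂=1):
  k=0: a=4, p=4, q=1
  k=1: a=5, p=21, q=5
  k=2: a=1, p=25, q=6
  k=3: a=1, p=46, q=11
  k=4: a=1, p=71, q=17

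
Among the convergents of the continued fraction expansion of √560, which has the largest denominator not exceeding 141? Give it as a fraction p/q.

3313/140

√560 = [23; 1, 1, 1, 46, …] (period length 4).
Convergents:
  p_0/q_0 = 23/1
  p_1/q_1 = 24/1
  p_2/q_2 = 47/2
  p_3/q_3 = 71/3
  p_4/q_4 = 3313/140
  p_5/q_5 = 3384/143
q_4 = 140 ≤ 141 < 143 = q_5, so the answer is 3313/140.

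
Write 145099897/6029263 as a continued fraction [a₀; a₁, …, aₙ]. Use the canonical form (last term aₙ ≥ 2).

[24; 15, 6, 14, 16, 17, 17]

145099897 = 24·6029263 + 397585
6029263 = 15·397585 + 65488
397585 = 6·65488 + 4657
65488 = 14·4657 + 290
4657 = 16·290 + 17
290 = 17·17 + 1
17 = 17·1 + 0  (stop)
So 145099897/6029263 = [24; 15, 6, 14, 16, 17, 17].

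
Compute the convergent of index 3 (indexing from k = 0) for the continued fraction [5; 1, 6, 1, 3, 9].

Using pₖ = aₖpₖ₋₁ + pₖ₋₂, qₖ = aₖqₖ₋₁ + qₖ₋₂ (with p₋₁=1, p₋₂=0, q₋₁=0, q₋₂=1):
  k=0: a=5, p=5, q=1
  k=1: a=1, p=6, q=1
  k=2: a=6, p=41, q=7
  k=3: a=1, p=47, q=8

47/8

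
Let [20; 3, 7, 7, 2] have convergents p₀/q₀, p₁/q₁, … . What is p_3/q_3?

3190/157

Using pₖ = aₖpₖ₋₁ + pₖ₋₂, qₖ = aₖqₖ₋₁ + qₖ₋₂ (with p₋₁=1, p₋₂=0, q₋₁=0, q₋₂=1):
  k=0: a=20, p=20, q=1
  k=1: a=3, p=61, q=3
  k=2: a=7, p=447, q=22
  k=3: a=7, p=3190, q=157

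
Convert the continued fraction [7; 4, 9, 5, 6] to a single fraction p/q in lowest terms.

8482/1171

Fold from the inside: start with 6/1.
  5 + 1/6 = 31/6
  9 + 6/31 = 285/31
  4 + 31/285 = 1171/285
  7 + 285/1171 = 8482/1171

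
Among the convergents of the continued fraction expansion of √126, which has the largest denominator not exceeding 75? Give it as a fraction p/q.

√126 = [11; 4, 2, 4, 22, …] (period length 4).
Convergents:
  p_0/q_0 = 11/1
  p_1/q_1 = 45/4
  p_2/q_2 = 101/9
  p_3/q_3 = 449/40
  p_4/q_4 = 9979/889
q_3 = 40 ≤ 75 < 889 = q_4, so the answer is 449/40.

449/40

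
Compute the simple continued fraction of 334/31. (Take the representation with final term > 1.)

[10; 1, 3, 2, 3]

334 = 10·31 + 24
31 = 1·24 + 7
24 = 3·7 + 3
7 = 2·3 + 1
3 = 3·1 + 0  (stop)
So 334/31 = [10; 1, 3, 2, 3].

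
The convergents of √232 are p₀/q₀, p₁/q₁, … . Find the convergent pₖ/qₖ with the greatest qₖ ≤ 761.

√232 = [15; 4, 3, 7, 3, 4, 30, …] (period length 6).
Convergents:
  p_0/q_0 = 15/1
  p_1/q_1 = 61/4
  p_2/q_2 = 198/13
  p_3/q_3 = 1447/95
  p_4/q_4 = 4539/298
  p_5/q_5 = 19603/1287
q_4 = 298 ≤ 761 < 1287 = q_5, so the answer is 4539/298.

4539/298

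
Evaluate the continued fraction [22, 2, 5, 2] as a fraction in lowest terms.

Using pₖ = aₖpₖ₋₁ + pₖ₋₂ and qₖ = aₖqₖ₋₁ + qₖ₋₂:
  k=0: a=22, p=22, q=1
  k=1: a=2, p=45, q=2
  k=2: a=5, p=247, q=11
  k=3: a=2, p=539, q=24

539/24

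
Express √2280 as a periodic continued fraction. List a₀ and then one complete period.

a₀ = ⌊√2280⌋ = 47.

[47; 1, 2, 1, 94]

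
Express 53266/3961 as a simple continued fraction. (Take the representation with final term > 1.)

[13; 2, 4, 3, 1, 2, 18, 2]

53266 = 13×3961 + 1773
3961 = 2×1773 + 415
1773 = 4×415 + 113
415 = 3×113 + 76
113 = 1×76 + 37
76 = 2×37 + 2
37 = 18×2 + 1
2 = 2×1 + 0  (stop)
So 53266/3961 = [13; 2, 4, 3, 1, 2, 18, 2].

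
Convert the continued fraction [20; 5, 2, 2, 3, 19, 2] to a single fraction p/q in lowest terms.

Fold from the inside: start with 2/1.
  19 + 1/2 = 39/2
  3 + 2/39 = 119/39
  2 + 39/119 = 277/119
  2 + 119/277 = 673/277
  5 + 277/673 = 3642/673
  20 + 673/3642 = 73513/3642

73513/3642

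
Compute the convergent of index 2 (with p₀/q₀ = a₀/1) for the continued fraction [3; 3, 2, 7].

23/7

Using pₖ = aₖpₖ₋₁ + pₖ₋₂, qₖ = aₖqₖ₋₁ + qₖ₋₂ (with p₋₁=1, p₋₂=0, q₋₁=0, q₋₂=1):
  k=0: a=3, p=3, q=1
  k=1: a=3, p=10, q=3
  k=2: a=2, p=23, q=7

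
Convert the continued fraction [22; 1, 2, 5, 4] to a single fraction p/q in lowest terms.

Using pₖ = aₖpₖ₋₁ + pₖ₋₂ and qₖ = aₖqₖ₋₁ + qₖ₋₂:
  k=0: a=22, p=22, q=1
  k=1: a=1, p=23, q=1
  k=2: a=2, p=68, q=3
  k=3: a=5, p=363, q=16
  k=4: a=4, p=1520, q=67

1520/67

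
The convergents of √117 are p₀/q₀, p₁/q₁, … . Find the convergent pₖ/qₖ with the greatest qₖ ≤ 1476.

14159/1309

√117 = [10; 1, 4, 2, 4, 1, 20, …] (period length 6).
Convergents:
  p_0/q_0 = 10/1
  p_1/q_1 = 11/1
  p_2/q_2 = 54/5
  p_3/q_3 = 119/11
  p_4/q_4 = 530/49
  p_5/q_5 = 649/60
  p_6/q_6 = 13510/1249
  p_7/q_7 = 14159/1309
  p_8/q_8 = 70146/6485
q_7 = 1309 ≤ 1476 < 6485 = q_8, so the answer is 14159/1309.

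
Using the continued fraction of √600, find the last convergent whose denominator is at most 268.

4801/196

√600 = [24; 2, 48, …] (period length 2).
Convergents:
  p_0/q_0 = 24/1
  p_1/q_1 = 49/2
  p_2/q_2 = 2376/97
  p_3/q_3 = 4801/196
  p_4/q_4 = 232824/9505
q_3 = 196 ≤ 268 < 9505 = q_4, so the answer is 4801/196.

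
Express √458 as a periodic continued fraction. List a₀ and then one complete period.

[21; 2, 2, 42]

a₀ = ⌊√458⌋ = 21.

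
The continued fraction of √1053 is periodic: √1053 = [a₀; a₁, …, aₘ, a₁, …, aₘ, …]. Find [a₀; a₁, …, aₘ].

a₀ = ⌊√1053⌋ = 32.
With m₀=0, d₀=1 and mₖ₊₁ = dₖaₖ − mₖ, dₖ₊₁ = (n − mₖ₊₁²)/dₖ, aₖ₊₁ = ⌊(a₀+mₖ₊₁)/dₖ₊₁⌋:
  k=1: m=32, d=29, a=2
  k=2: m=26, d=13, a=4
  k=3: m=26, d=29, a=2
  k=4: m=32, d=1, a=64
d=1 and a=2a₀=64 at k=4, so the next step gives (m, d) = (32, 29) again — its k=1 value — and the period has length 4.

[32; 2, 4, 2, 64]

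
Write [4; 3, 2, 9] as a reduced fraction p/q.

Fold from the inside: start with 9/1.
  2 + 1/9 = 19/9
  3 + 9/19 = 66/19
  4 + 19/66 = 283/66

283/66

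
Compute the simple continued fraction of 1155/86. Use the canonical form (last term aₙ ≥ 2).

1155 = 13×86 + 37
86 = 2×37 + 12
37 = 3×12 + 1
12 = 12×1 + 0  (stop)
So 1155/86 = [13; 2, 3, 12].

[13; 2, 3, 12]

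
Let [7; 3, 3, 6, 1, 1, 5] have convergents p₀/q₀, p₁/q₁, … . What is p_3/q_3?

460/63

Using pₖ = aₖpₖ₋₁ + pₖ₋₂, qₖ = aₖqₖ₋₁ + qₖ₋₂ (with p₋₁=1, p₋₂=0, q₋₁=0, q₋₂=1):
  k=0: a=7, p=7, q=1
  k=1: a=3, p=22, q=3
  k=2: a=3, p=73, q=10
  k=3: a=6, p=460, q=63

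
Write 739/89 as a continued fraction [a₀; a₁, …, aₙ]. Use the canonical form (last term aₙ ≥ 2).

[8; 3, 3, 2, 1, 2]

739 = 8*89 + 27
89 = 3*27 + 8
27 = 3*8 + 3
8 = 2*3 + 2
3 = 1*2 + 1
2 = 2*1 + 0  (stop)
So 739/89 = [8; 3, 3, 2, 1, 2].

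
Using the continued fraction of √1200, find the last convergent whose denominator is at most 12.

√1200 = [34; 1, 1, 1, 3, 1, 1, 1, 68, …] (period length 8).
Convergents:
  p_0/q_0 = 34/1
  p_1/q_1 = 35/1
  p_2/q_2 = 69/2
  p_3/q_3 = 104/3
  p_4/q_4 = 381/11
  p_5/q_5 = 485/14
q_4 = 11 ≤ 12 < 14 = q_5, so the answer is 381/11.

381/11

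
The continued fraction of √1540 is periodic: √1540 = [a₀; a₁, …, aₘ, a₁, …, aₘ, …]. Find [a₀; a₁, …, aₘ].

[39; 4, 8, 2, 8, 4, 78]

a₀ = ⌊√1540⌋ = 39.
With m₀=0, d₀=1 and mₖ₊₁ = dₖaₖ − mₖ, dₖ₊₁ = (n − mₖ₊₁²)/dₖ, aₖ₊₁ = ⌊(a₀+mₖ₊₁)/dₖ₊₁⌋:
  k=1: m=39, d=19, a=4
  k=2: m=37, d=9, a=8
  k=3: m=35, d=35, a=2
  k=4: m=35, d=9, a=8
  k=5: m=37, d=19, a=4
  k=6: m=39, d=1, a=78
d=1 and a=2a₀=78 at k=6, so the next step gives (m, d) = (39, 19) again — its k=1 value — and the period has length 6.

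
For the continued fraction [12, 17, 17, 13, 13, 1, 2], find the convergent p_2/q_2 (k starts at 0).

3497/290

Using pₖ = aₖpₖ₋₁ + pₖ₋₂, qₖ = aₖqₖ₋₁ + qₖ₋₂ (with p₋₁=1, p₋₂=0, q₋₁=0, q₋₂=1):
  k=0: a=12, p=12, q=1
  k=1: a=17, p=205, q=17
  k=2: a=17, p=3497, q=290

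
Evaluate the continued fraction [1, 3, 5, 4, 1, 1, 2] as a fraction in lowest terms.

Fold from the inside: start with 2/1.
  1 + 1/2 = 3/2
  1 + 2/3 = 5/3
  4 + 3/5 = 23/5
  5 + 5/23 = 120/23
  3 + 23/120 = 383/120
  1 + 120/383 = 503/383

503/383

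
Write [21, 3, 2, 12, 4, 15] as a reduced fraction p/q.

115207/5412

Fold from the inside: start with 15/1.
  4 + 1/15 = 61/15
  12 + 15/61 = 747/61
  2 + 61/747 = 1555/747
  3 + 747/1555 = 5412/1555
  21 + 1555/5412 = 115207/5412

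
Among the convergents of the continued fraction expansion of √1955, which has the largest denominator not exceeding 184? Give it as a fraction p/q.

√1955 = [44; 4, 1, 1, 1, 4, 88, …] (period length 6).
Convergents:
  p_0/q_0 = 44/1
  p_1/q_1 = 177/4
  p_2/q_2 = 221/5
  p_3/q_3 = 398/9
  p_4/q_4 = 619/14
  p_5/q_5 = 2874/65
  p_6/q_6 = 253531/5734
q_5 = 65 ≤ 184 < 5734 = q_6, so the answer is 2874/65.

2874/65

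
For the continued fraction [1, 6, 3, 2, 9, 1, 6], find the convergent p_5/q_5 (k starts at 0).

532/459

Using pₖ = aₖpₖ₋₁ + pₖ₋₂, qₖ = aₖqₖ₋₁ + qₖ₋₂ (with p₋₁=1, p₋₂=0, q₋₁=0, q₋₂=1):
  k=0: a=1, p=1, q=1
  k=1: a=6, p=7, q=6
  k=2: a=3, p=22, q=19
  k=3: a=2, p=51, q=44
  k=4: a=9, p=481, q=415
  k=5: a=1, p=532, q=459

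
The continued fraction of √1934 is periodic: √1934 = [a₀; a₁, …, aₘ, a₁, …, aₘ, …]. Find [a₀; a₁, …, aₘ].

a₀ = ⌊√1934⌋ = 43.
With m₀=0, d₀=1 and mₖ₊₁ = dₖaₖ − mₖ, dₖ₊₁ = (n − mₖ₊₁²)/dₖ, aₖ₊₁ = ⌊(a₀+mₖ₊₁)/dₖ₊₁⌋:
  k=1: m=43, d=85, a=1
  k=2: m=42, d=2, a=42
  k=3: m=42, d=85, a=1
  k=4: m=43, d=1, a=86
d=1 and a=2a₀=86 at k=4, so the next step gives (m, d) = (43, 85) again — its k=1 value — and the period has length 4.

[43; 1, 42, 1, 86]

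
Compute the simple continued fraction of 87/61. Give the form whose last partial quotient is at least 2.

[1; 2, 2, 1, 8]

87 = 1×61 + 26
61 = 2×26 + 9
26 = 2×9 + 8
9 = 1×8 + 1
8 = 8×1 + 0  (stop)
So 87/61 = [1; 2, 2, 1, 8].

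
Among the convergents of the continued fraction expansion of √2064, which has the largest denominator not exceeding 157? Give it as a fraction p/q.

√2064 = [45; 2, 3, 7, 3, 2, 90, …] (period length 6).
Convergents:
  p_0/q_0 = 45/1
  p_1/q_1 = 91/2
  p_2/q_2 = 318/7
  p_3/q_3 = 2317/51
  p_4/q_4 = 7269/160
q_3 = 51 ≤ 157 < 160 = q_4, so the answer is 2317/51.

2317/51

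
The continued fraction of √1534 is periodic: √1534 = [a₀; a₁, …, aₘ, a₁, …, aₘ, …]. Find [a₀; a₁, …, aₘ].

[39; 6, 78]

a₀ = ⌊√1534⌋ = 39.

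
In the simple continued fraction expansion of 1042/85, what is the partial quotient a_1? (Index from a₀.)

1042 = 12·85 + 22   →  a_0 = 12
85 = 3·22 + 19   →  a_1 = 3

3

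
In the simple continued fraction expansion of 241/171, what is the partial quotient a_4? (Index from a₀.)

241 = 1·171 + 70   →  a_0 = 1
171 = 2·70 + 31   →  a_1 = 2
70 = 2·31 + 8   →  a_2 = 2
31 = 3·8 + 7   →  a_3 = 3
8 = 1·7 + 1   →  a_4 = 1

1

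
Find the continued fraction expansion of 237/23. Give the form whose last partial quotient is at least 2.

237 = 10·23 + 7
23 = 3·7 + 2
7 = 3·2 + 1
2 = 2·1 + 0  (stop)
So 237/23 = [10; 3, 3, 2].

[10; 3, 3, 2]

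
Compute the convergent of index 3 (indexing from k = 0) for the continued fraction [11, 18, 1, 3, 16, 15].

Using pₖ = aₖpₖ₋₁ + pₖ₋₂, qₖ = aₖqₖ₋₁ + qₖ₋₂ (with p₋₁=1, p₋₂=0, q₋₁=0, q₋₂=1):
  k=0: a=11, p=11, q=1
  k=1: a=18, p=199, q=18
  k=2: a=1, p=210, q=19
  k=3: a=3, p=829, q=75

829/75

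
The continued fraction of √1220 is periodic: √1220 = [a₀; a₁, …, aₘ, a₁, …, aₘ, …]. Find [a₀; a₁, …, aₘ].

[34; 1, 12, 1, 68]

a₀ = ⌊√1220⌋ = 34.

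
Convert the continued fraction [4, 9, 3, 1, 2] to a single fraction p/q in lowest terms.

419/102

Using pₖ = aₖpₖ₋₁ + pₖ₋₂ and qₖ = aₖqₖ₋₁ + qₖ₋₂:
  k=0: a=4, p=4, q=1
  k=1: a=9, p=37, q=9
  k=2: a=3, p=115, q=28
  k=3: a=1, p=152, q=37
  k=4: a=2, p=419, q=102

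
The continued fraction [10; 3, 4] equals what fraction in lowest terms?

Fold from the inside: start with 4/1.
  3 + 1/4 = 13/4
  10 + 4/13 = 134/13

134/13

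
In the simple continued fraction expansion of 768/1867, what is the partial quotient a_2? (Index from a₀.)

2

768 = 0·1867 + 768   →  a_0 = 0
1867 = 2·768 + 331   →  a_1 = 2
768 = 2·331 + 106   →  a_2 = 2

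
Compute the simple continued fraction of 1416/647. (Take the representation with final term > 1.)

1416 = 2×647 + 122
647 = 5×122 + 37
122 = 3×37 + 11
37 = 3×11 + 4
11 = 2×4 + 3
4 = 1×3 + 1
3 = 3×1 + 0  (stop)
So 1416/647 = [2; 5, 3, 3, 2, 1, 3].

[2; 5, 3, 3, 2, 1, 3]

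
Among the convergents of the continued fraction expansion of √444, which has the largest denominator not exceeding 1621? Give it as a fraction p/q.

12411/589

√444 = [21; 14, 42, …] (period length 2).
Convergents:
  p_0/q_0 = 21/1
  p_1/q_1 = 295/14
  p_2/q_2 = 12411/589
  p_3/q_3 = 174049/8260
q_2 = 589 ≤ 1621 < 8260 = q_3, so the answer is 12411/589.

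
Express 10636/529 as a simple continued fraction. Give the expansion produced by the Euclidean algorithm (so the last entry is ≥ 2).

[20; 9, 2, 4, 6]

10636 = 20×529 + 56
529 = 9×56 + 25
56 = 2×25 + 6
25 = 4×6 + 1
6 = 6×1 + 0  (stop)
So 10636/529 = [20; 9, 2, 4, 6].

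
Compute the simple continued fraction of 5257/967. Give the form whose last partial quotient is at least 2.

5257 = 5*967 + 422
967 = 2*422 + 123
422 = 3*123 + 53
123 = 2*53 + 17
53 = 3*17 + 2
17 = 8*2 + 1
2 = 2*1 + 0  (stop)
So 5257/967 = [5; 2, 3, 2, 3, 8, 2].

[5; 2, 3, 2, 3, 8, 2]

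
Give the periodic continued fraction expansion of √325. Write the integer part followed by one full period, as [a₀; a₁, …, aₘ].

[18; 36]

a₀ = ⌊√325⌋ = 18.
With m₀=0, d₀=1 and mₖ₊₁ = dₖaₖ − mₖ, dₖ₊₁ = (n − mₖ₊₁²)/dₖ, aₖ₊₁ = ⌊(a₀+mₖ₊₁)/dₖ₊₁⌋:
  k=1: m=18, d=1, a=36
d=1 and a=2a₀=36 at k=1, so the next step gives (m, d) = (18, 1) again — its k=1 value — and the period has length 1.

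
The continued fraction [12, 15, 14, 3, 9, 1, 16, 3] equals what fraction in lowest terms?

4174815/345988

Using pₖ = aₖpₖ₋₁ + pₖ₋₂ and qₖ = aₖqₖ₋₁ + qₖ₋₂:
  k=0: a=12, p=12, q=1
  k=1: a=15, p=181, q=15
  k=2: a=14, p=2546, q=211
  k=3: a=3, p=7819, q=648
  k=4: a=9, p=72917, q=6043
  k=5: a=1, p=80736, q=6691
  k=6: a=16, p=1364693, q=113099
  k=7: a=3, p=4174815, q=345988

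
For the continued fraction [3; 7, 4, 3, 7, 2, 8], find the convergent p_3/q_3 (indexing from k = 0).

Using pₖ = aₖpₖ₋₁ + pₖ₋₂, qₖ = aₖqₖ₋₁ + qₖ₋₂ (with p₋₁=1, p₋₂=0, q₋₁=0, q₋₂=1):
  k=0: a=3, p=3, q=1
  k=1: a=7, p=22, q=7
  k=2: a=4, p=91, q=29
  k=3: a=3, p=295, q=94

295/94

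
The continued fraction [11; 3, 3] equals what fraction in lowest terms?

113/10

Using pₖ = aₖpₖ₋₁ + pₖ₋₂ and qₖ = aₖqₖ₋₁ + qₖ₋₂:
  k=0: a=11, p=11, q=1
  k=1: a=3, p=34, q=3
  k=2: a=3, p=113, q=10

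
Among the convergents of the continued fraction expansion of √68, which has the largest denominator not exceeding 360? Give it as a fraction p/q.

√68 = [8; 4, 16, …] (period length 2).
Convergents:
  p_0/q_0 = 8/1
  p_1/q_1 = 33/4
  p_2/q_2 = 536/65
  p_3/q_3 = 2177/264
  p_4/q_4 = 35368/4289
q_3 = 264 ≤ 360 < 4289 = q_4, so the answer is 2177/264.

2177/264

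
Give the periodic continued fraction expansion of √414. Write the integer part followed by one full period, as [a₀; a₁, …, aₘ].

[20; 2, 1, 7, 2, 7, 1, 2, 40]

a₀ = ⌊√414⌋ = 20.
With m₀=0, d₀=1 and mₖ₊₁ = dₖaₖ − mₖ, dₖ₊₁ = (n − mₖ₊₁²)/dₖ, aₖ₊₁ = ⌊(a₀+mₖ₊₁)/dₖ₊₁⌋:
  k=1: m=20, d=14, a=2
  k=2: m=8, d=25, a=1
  k=3: m=17, d=5, a=7
  k=4: m=18, d=18, a=2
  k=5: m=18, d=5, a=7
  k=6: m=17, d=25, a=1
  k=7: m=8, d=14, a=2
  k=8: m=20, d=1, a=40
d=1 and a=2a₀=40 at k=8, so the next step gives (m, d) = (20, 14) again — its k=1 value — and the period has length 8.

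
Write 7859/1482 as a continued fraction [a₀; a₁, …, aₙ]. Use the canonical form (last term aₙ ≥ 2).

7859 = 5·1482 + 449
1482 = 3·449 + 135
449 = 3·135 + 44
135 = 3·44 + 3
44 = 14·3 + 2
3 = 1·2 + 1
2 = 2·1 + 0  (stop)
So 7859/1482 = [5; 3, 3, 3, 14, 1, 2].

[5; 3, 3, 3, 14, 1, 2]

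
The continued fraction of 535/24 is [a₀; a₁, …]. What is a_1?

535 = 22·24 + 7   →  a_0 = 22
24 = 3·7 + 3   →  a_1 = 3

3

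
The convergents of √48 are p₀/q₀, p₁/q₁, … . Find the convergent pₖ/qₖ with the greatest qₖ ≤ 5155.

18817/2716

√48 = [6; 1, 12, …] (period length 2).
Convergents:
  p_0/q_0 = 6/1
  p_1/q_1 = 7/1
  p_2/q_2 = 90/13
  p_3/q_3 = 97/14
  p_4/q_4 = 1254/181
  p_5/q_5 = 1351/195
  p_6/q_6 = 17466/2521
  p_7/q_7 = 18817/2716
  p_8/q_8 = 243270/35113
q_7 = 2716 ≤ 5155 < 35113 = q_8, so the answer is 18817/2716.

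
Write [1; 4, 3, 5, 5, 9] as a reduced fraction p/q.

Fold from the inside: start with 9/1.
  5 + 1/9 = 46/9
  5 + 9/46 = 239/46
  3 + 46/239 = 763/239
  4 + 239/763 = 3291/763
  1 + 763/3291 = 4054/3291

4054/3291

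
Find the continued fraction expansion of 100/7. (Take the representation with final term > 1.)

100 = 14*7 + 2
7 = 3*2 + 1
2 = 2*1 + 0  (stop)
So 100/7 = [14; 3, 2].

[14; 3, 2]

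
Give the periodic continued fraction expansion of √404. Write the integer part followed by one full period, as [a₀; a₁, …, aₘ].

[20; 10, 40]

a₀ = ⌊√404⌋ = 20.
With m₀=0, d₀=1 and mₖ₊₁ = dₖaₖ − mₖ, dₖ₊₁ = (n − mₖ₊₁²)/dₖ, aₖ₊₁ = ⌊(a₀+mₖ₊₁)/dₖ₊₁⌋:
  k=1: m=20, d=4, a=10
  k=2: m=20, d=1, a=40
d=1 and a=2a₀=40 at k=2, so the next step gives (m, d) = (20, 4) again — its k=1 value — and the period has length 2.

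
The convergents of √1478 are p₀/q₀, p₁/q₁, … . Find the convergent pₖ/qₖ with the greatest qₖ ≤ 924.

√1478 = [38; 2, 4, 38, 4, 2, 76, …] (period length 6).
Convergents:
  p_0/q_0 = 38/1
  p_1/q_1 = 77/2
  p_2/q_2 = 346/9
  p_3/q_3 = 13225/344
  p_4/q_4 = 53246/1385
q_3 = 344 ≤ 924 < 1385 = q_4, so the answer is 13225/344.

13225/344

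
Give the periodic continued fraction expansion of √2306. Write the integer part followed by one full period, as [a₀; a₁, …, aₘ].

a₀ = ⌊√2306⌋ = 48.
With m₀=0, d₀=1 and mₖ₊₁ = dₖaₖ − mₖ, dₖ₊₁ = (n − mₖ₊₁²)/dₖ, aₖ₊₁ = ⌊(a₀+mₖ₊₁)/dₖ₊₁⌋:
  k=1: m=48, d=2, a=48
  k=2: m=48, d=1, a=96
d=1 and a=2a₀=96 at k=2, so the next step gives (m, d) = (48, 2) again — its k=1 value — and the period has length 2.

[48; 48, 96]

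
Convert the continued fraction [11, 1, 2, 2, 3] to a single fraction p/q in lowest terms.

281/24

Fold from the inside: start with 3/1.
  2 + 1/3 = 7/3
  2 + 3/7 = 17/7
  1 + 7/17 = 24/17
  11 + 17/24 = 281/24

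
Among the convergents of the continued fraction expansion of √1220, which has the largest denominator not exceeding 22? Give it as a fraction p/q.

489/14

√1220 = [34; 1, 12, 1, 68, …] (period length 4).
Convergents:
  p_0/q_0 = 34/1
  p_1/q_1 = 35/1
  p_2/q_2 = 454/13
  p_3/q_3 = 489/14
  p_4/q_4 = 33706/965
q_3 = 14 ≤ 22 < 965 = q_4, so the answer is 489/14.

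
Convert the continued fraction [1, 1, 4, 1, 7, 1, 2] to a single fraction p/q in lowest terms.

280/153

Using pₖ = aₖpₖ₋₁ + pₖ₋₂ and qₖ = aₖqₖ₋₁ + qₖ₋₂:
  k=0: a=1, p=1, q=1
  k=1: a=1, p=2, q=1
  k=2: a=4, p=9, q=5
  k=3: a=1, p=11, q=6
  k=4: a=7, p=86, q=47
  k=5: a=1, p=97, q=53
  k=6: a=2, p=280, q=153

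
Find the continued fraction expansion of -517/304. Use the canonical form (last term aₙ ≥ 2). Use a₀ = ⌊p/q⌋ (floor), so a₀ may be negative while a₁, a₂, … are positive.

[-2; 3, 2, 1, 14, 2]

-517 = -2*304 + 91
304 = 3*91 + 31
91 = 2*31 + 29
31 = 1*29 + 2
29 = 14*2 + 1
2 = 2*1 + 0  (stop)
So -517/304 = [-2; 3, 2, 1, 14, 2].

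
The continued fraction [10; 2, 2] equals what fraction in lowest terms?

52/5

Using pₖ = aₖpₖ₋₁ + pₖ₋₂ and qₖ = aₖqₖ₋₁ + qₖ₋₂:
  k=0: a=10, p=10, q=1
  k=1: a=2, p=21, q=2
  k=2: a=2, p=52, q=5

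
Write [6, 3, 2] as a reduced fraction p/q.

Using pₖ = aₖpₖ₋₁ + pₖ₋₂ and qₖ = aₖqₖ₋₁ + qₖ₋₂:
  k=0: a=6, p=6, q=1
  k=1: a=3, p=19, q=3
  k=2: a=2, p=44, q=7

44/7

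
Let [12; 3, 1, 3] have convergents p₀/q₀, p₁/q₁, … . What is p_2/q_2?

Using pₖ = aₖpₖ₋₁ + pₖ₋₂, qₖ = aₖqₖ₋₁ + qₖ₋₂ (with p₋₁=1, p₋₂=0, q₋₁=0, q₋₂=1):
  k=0: a=12, p=12, q=1
  k=1: a=3, p=37, q=3
  k=2: a=1, p=49, q=4

49/4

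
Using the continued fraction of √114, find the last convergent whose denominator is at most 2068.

21194/1985

√114 = [10; 1, 2, 10, 2, 1, 20, …] (period length 6).
Convergents:
  p_0/q_0 = 10/1
  p_1/q_1 = 11/1
  p_2/q_2 = 32/3
  p_3/q_3 = 331/31
  p_4/q_4 = 694/65
  p_5/q_5 = 1025/96
  p_6/q_6 = 21194/1985
  p_7/q_7 = 22219/2081
q_6 = 1985 ≤ 2068 < 2081 = q_7, so the answer is 21194/1985.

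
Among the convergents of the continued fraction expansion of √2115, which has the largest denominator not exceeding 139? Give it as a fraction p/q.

4231/92

√2115 = [45; 1, 90, …] (period length 2).
Convergents:
  p_0/q_0 = 45/1
  p_1/q_1 = 46/1
  p_2/q_2 = 4185/91
  p_3/q_3 = 4231/92
  p_4/q_4 = 384975/8371
q_3 = 92 ≤ 139 < 8371 = q_4, so the answer is 4231/92.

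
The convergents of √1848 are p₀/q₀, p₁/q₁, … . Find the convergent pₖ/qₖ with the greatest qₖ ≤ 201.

3697/86

√1848 = [42; 1, 84, …] (period length 2).
Convergents:
  p_0/q_0 = 42/1
  p_1/q_1 = 43/1
  p_2/q_2 = 3654/85
  p_3/q_3 = 3697/86
  p_4/q_4 = 314202/7309
q_3 = 86 ≤ 201 < 7309 = q_4, so the answer is 3697/86.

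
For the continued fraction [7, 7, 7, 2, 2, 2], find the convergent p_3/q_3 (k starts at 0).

764/107

Using pₖ = aₖpₖ₋₁ + pₖ₋₂, qₖ = aₖqₖ₋₁ + qₖ₋₂ (with p₋₁=1, p₋₂=0, q₋₁=0, q₋₂=1):
  k=0: a=7, p=7, q=1
  k=1: a=7, p=50, q=7
  k=2: a=7, p=357, q=50
  k=3: a=2, p=764, q=107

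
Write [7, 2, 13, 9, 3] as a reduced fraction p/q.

Using pₖ = aₖpₖ₋₁ + pₖ₋₂ and qₖ = aₖqₖ₋₁ + qₖ₋₂:
  k=0: a=7, p=7, q=1
  k=1: a=2, p=15, q=2
  k=2: a=13, p=202, q=27
  k=3: a=9, p=1833, q=245
  k=4: a=3, p=5701, q=762

5701/762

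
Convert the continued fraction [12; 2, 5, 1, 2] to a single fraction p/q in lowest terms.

461/37

Fold from the inside: start with 2/1.
  1 + 1/2 = 3/2
  5 + 2/3 = 17/3
  2 + 3/17 = 37/17
  12 + 17/37 = 461/37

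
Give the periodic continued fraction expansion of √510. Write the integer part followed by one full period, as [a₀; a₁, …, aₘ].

a₀ = ⌊√510⌋ = 22.
With m₀=0, d₀=1 and mₖ₊₁ = dₖaₖ − mₖ, dₖ₊₁ = (n − mₖ₊₁²)/dₖ, aₖ₊₁ = ⌊(a₀+mₖ₊₁)/dₖ₊₁⌋:
  k=1: m=22, d=26, a=1
  k=2: m=4, d=19, a=1
  k=3: m=15, d=15, a=2
  k=4: m=15, d=19, a=1
  k=5: m=4, d=26, a=1
  k=6: m=22, d=1, a=44
d=1 and a=2a₀=44 at k=6, so the next step gives (m, d) = (22, 26) again — its k=1 value — and the period has length 6.

[22; 1, 1, 2, 1, 1, 44]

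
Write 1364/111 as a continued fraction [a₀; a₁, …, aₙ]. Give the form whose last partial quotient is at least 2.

1364 = 12*111 + 32
111 = 3*32 + 15
32 = 2*15 + 2
15 = 7*2 + 1
2 = 2*1 + 0  (stop)
So 1364/111 = [12; 3, 2, 7, 2].

[12; 3, 2, 7, 2]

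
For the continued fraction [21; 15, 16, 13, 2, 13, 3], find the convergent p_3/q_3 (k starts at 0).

66317/3148

Using pₖ = aₖpₖ₋₁ + pₖ₋₂, qₖ = aₖqₖ₋₁ + qₖ₋₂ (with p₋₁=1, p₋₂=0, q₋₁=0, q₋₂=1):
  k=0: a=21, p=21, q=1
  k=1: a=15, p=316, q=15
  k=2: a=16, p=5077, q=241
  k=3: a=13, p=66317, q=3148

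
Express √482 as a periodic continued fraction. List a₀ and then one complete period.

a₀ = ⌊√482⌋ = 21.
With m₀=0, d₀=1 and mₖ₊₁ = dₖaₖ − mₖ, dₖ₊₁ = (n − mₖ₊₁²)/dₖ, aₖ₊₁ = ⌊(a₀+mₖ₊₁)/dₖ₊₁⌋:
  k=1: m=21, d=41, a=1
  k=2: m=20, d=2, a=20
  k=3: m=20, d=41, a=1
  k=4: m=21, d=1, a=42
d=1 and a=2a₀=42 at k=4, so the next step gives (m, d) = (21, 41) again — its k=1 value — and the period has length 4.

[21; 1, 20, 1, 42]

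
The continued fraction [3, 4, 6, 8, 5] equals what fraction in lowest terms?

3386/1045

Fold from the inside: start with 5/1.
  8 + 1/5 = 41/5
  6 + 5/41 = 251/41
  4 + 41/251 = 1045/251
  3 + 251/1045 = 3386/1045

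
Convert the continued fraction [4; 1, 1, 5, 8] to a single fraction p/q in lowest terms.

409/90

Fold from the inside: start with 8/1.
  5 + 1/8 = 41/8
  1 + 8/41 = 49/41
  1 + 41/49 = 90/49
  4 + 49/90 = 409/90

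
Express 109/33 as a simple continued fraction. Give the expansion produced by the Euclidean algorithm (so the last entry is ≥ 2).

[3; 3, 3, 3]

109 = 3*33 + 10
33 = 3*10 + 3
10 = 3*3 + 1
3 = 3*1 + 0  (stop)
So 109/33 = [3; 3, 3, 3].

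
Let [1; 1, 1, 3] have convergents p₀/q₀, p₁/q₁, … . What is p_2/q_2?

3/2

Using pₖ = aₖpₖ₋₁ + pₖ₋₂, qₖ = aₖqₖ₋₁ + qₖ₋₂ (with p₋₁=1, p₋₂=0, q₋₁=0, q₋₂=1):
  k=0: a=1, p=1, q=1
  k=1: a=1, p=2, q=1
  k=2: a=1, p=3, q=2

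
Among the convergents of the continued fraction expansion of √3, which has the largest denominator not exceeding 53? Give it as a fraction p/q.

71/41

√3 = [1; 1, 2, …] (period length 2).
Convergents:
  p_0/q_0 = 1/1
  p_1/q_1 = 2/1
  p_2/q_2 = 5/3
  p_3/q_3 = 7/4
  p_4/q_4 = 19/11
  p_5/q_5 = 26/15
  p_6/q_6 = 71/41
  p_7/q_7 = 97/56
q_6 = 41 ≤ 53 < 56 = q_7, so the answer is 71/41.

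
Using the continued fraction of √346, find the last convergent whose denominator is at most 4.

56/3

√346 = [18; 1, 1, 1, 1, 36, …] (period length 5).
Convergents:
  p_0/q_0 = 18/1
  p_1/q_1 = 19/1
  p_2/q_2 = 37/2
  p_3/q_3 = 56/3
  p_4/q_4 = 93/5
q_3 = 3 ≤ 4 < 5 = q_4, so the answer is 56/3.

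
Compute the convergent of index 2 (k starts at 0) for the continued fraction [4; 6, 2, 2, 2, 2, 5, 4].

Using pₖ = aₖpₖ₋₁ + pₖ₋₂, qₖ = aₖqₖ₋₁ + qₖ₋₂ (with p₋₁=1, p₋₂=0, q₋₁=0, q₋₂=1):
  k=0: a=4, p=4, q=1
  k=1: a=6, p=25, q=6
  k=2: a=2, p=54, q=13

54/13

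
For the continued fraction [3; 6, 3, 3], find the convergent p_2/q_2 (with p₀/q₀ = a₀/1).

Using pₖ = aₖpₖ₋₁ + pₖ₋₂, qₖ = aₖqₖ₋₁ + qₖ₋₂ (with p₋₁=1, p₋₂=0, q₋₁=0, q₋₂=1):
  k=0: a=3, p=3, q=1
  k=1: a=6, p=19, q=6
  k=2: a=3, p=60, q=19

60/19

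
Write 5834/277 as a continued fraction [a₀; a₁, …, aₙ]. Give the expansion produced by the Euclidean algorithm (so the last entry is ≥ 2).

[21; 16, 3, 2, 2]

5834 = 21*277 + 17
277 = 16*17 + 5
17 = 3*5 + 2
5 = 2*2 + 1
2 = 2*1 + 0  (stop)
So 5834/277 = [21; 16, 3, 2, 2].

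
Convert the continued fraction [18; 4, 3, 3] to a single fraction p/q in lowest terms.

784/43

Using pₖ = aₖpₖ₋₁ + pₖ₋₂ and qₖ = aₖqₖ₋₁ + qₖ₋₂:
  k=0: a=18, p=18, q=1
  k=1: a=4, p=73, q=4
  k=2: a=3, p=237, q=13
  k=3: a=3, p=784, q=43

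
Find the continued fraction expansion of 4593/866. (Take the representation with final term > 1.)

4593 = 5×866 + 263
866 = 3×263 + 77
263 = 3×77 + 32
77 = 2×32 + 13
32 = 2×13 + 6
13 = 2×6 + 1
6 = 6×1 + 0  (stop)
So 4593/866 = [5; 3, 3, 2, 2, 2, 6].

[5; 3, 3, 2, 2, 2, 6]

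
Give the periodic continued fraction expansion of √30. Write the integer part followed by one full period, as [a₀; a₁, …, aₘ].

[5; 2, 10]

a₀ = ⌊√30⌋ = 5.
With m₀=0, d₀=1 and mₖ₊₁ = dₖaₖ − mₖ, dₖ₊₁ = (n − mₖ₊₁²)/dₖ, aₖ₊₁ = ⌊(a₀+mₖ₊₁)/dₖ₊₁⌋:
  k=1: m=5, d=5, a=2
  k=2: m=5, d=1, a=10
d=1 and a=2a₀=10 at k=2, so the next step gives (m, d) = (5, 5) again — its k=1 value — and the period has length 2.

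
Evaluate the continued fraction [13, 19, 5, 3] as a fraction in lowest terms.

4007/307

Using pₖ = aₖpₖ₋₁ + pₖ₋₂ and qₖ = aₖqₖ₋₁ + qₖ₋₂:
  k=0: a=13, p=13, q=1
  k=1: a=19, p=248, q=19
  k=2: a=5, p=1253, q=96
  k=3: a=3, p=4007, q=307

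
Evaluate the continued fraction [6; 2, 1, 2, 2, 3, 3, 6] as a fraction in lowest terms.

8592/1349

Fold from the inside: start with 6/1.
  3 + 1/6 = 19/6
  3 + 6/19 = 63/19
  2 + 19/63 = 145/63
  2 + 63/145 = 353/145
  1 + 145/353 = 498/353
  2 + 353/498 = 1349/498
  6 + 498/1349 = 8592/1349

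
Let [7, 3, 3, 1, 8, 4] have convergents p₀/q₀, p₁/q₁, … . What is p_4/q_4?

833/114

Using pₖ = aₖpₖ₋₁ + pₖ₋₂, qₖ = aₖqₖ₋₁ + qₖ₋₂ (with p₋₁=1, p₋₂=0, q₋₁=0, q₋₂=1):
  k=0: a=7, p=7, q=1
  k=1: a=3, p=22, q=3
  k=2: a=3, p=73, q=10
  k=3: a=1, p=95, q=13
  k=4: a=8, p=833, q=114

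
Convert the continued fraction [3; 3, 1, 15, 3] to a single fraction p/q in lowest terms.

Using pₖ = aₖpₖ₋₁ + pₖ₋₂ and qₖ = aₖqₖ₋₁ + qₖ₋₂:
  k=0: a=3, p=3, q=1
  k=1: a=3, p=10, q=3
  k=2: a=1, p=13, q=4
  k=3: a=15, p=205, q=63
  k=4: a=3, p=628, q=193

628/193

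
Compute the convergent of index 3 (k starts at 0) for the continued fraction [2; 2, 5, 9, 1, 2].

Using pₖ = aₖpₖ₋₁ + pₖ₋₂, qₖ = aₖqₖ₋₁ + qₖ₋₂ (with p₋₁=1, p₋₂=0, q₋₁=0, q₋₂=1):
  k=0: a=2, p=2, q=1
  k=1: a=2, p=5, q=2
  k=2: a=5, p=27, q=11
  k=3: a=9, p=248, q=101

248/101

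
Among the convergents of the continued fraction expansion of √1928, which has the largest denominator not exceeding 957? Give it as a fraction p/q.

√1928 = [43; 1, 9, 1, 86, …] (period length 4).
Convergents:
  p_0/q_0 = 43/1
  p_1/q_1 = 44/1
  p_2/q_2 = 439/10
  p_3/q_3 = 483/11
  p_4/q_4 = 41977/956
  p_5/q_5 = 42460/967
q_4 = 956 ≤ 957 < 967 = q_5, so the answer is 41977/956.

41977/956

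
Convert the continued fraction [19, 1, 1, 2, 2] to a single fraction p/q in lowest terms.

Fold from the inside: start with 2/1.
  2 + 1/2 = 5/2
  1 + 2/5 = 7/5
  1 + 5/7 = 12/7
  19 + 7/12 = 235/12

235/12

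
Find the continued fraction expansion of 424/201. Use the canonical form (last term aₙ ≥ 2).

[2; 9, 7, 3]

424 = 2·201 + 22
201 = 9·22 + 3
22 = 7·3 + 1
3 = 3·1 + 0  (stop)
So 424/201 = [2; 9, 7, 3].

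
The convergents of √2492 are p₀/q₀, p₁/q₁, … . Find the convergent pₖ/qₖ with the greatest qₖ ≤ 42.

√2492 = [49; 1, 11, 2, 24, 2, 11, 1, 98, …] (period length 8).
Convergents:
  p_0/q_0 = 49/1
  p_1/q_1 = 50/1
  p_2/q_2 = 599/12
  p_3/q_3 = 1248/25
  p_4/q_4 = 30551/612
q_3 = 25 ≤ 42 < 612 = q_4, so the answer is 1248/25.

1248/25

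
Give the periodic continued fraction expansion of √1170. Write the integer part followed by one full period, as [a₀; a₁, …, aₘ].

a₀ = ⌊√1170⌋ = 34.
With m₀=0, d₀=1 and mₖ₊₁ = dₖaₖ − mₖ, dₖ₊₁ = (n − mₖ₊₁²)/dₖ, aₖ₊₁ = ⌊(a₀+mₖ₊₁)/dₖ₊₁⌋:
  k=1: m=34, d=14, a=4
  k=2: m=22, d=49, a=1
  k=3: m=27, d=9, a=6
  k=4: m=27, d=49, a=1
  k=5: m=22, d=14, a=4
  k=6: m=34, d=1, a=68
d=1 and a=2a₀=68 at k=6, so the next step gives (m, d) = (34, 14) again — its k=1 value — and the period has length 6.

[34; 4, 1, 6, 1, 4, 68]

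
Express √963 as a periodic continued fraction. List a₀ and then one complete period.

a₀ = ⌊√963⌋ = 31.

[31; 31, 62]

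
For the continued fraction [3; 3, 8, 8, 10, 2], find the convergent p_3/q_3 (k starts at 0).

Using pₖ = aₖpₖ₋₁ + pₖ₋₂, qₖ = aₖqₖ₋₁ + qₖ₋₂ (with p₋₁=1, p₋₂=0, q₋₁=0, q₋₂=1):
  k=0: a=3, p=3, q=1
  k=1: a=3, p=10, q=3
  k=2: a=8, p=83, q=25
  k=3: a=8, p=674, q=203

674/203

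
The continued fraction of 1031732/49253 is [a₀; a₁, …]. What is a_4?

16

1031732 = 20·49253 + 46672   →  a_0 = 20
49253 = 1·46672 + 2581   →  a_1 = 1
46672 = 18·2581 + 214   →  a_2 = 18
2581 = 12·214 + 13   →  a_3 = 12
214 = 16·13 + 6   →  a_4 = 16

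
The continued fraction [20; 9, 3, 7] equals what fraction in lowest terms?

4122/205

Using pₖ = aₖpₖ₋₁ + pₖ₋₂ and qₖ = aₖqₖ₋₁ + qₖ₋₂:
  k=0: a=20, p=20, q=1
  k=1: a=9, p=181, q=9
  k=2: a=3, p=563, q=28
  k=3: a=7, p=4122, q=205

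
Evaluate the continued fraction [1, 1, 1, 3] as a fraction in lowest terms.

Using pₖ = aₖpₖ₋₁ + pₖ₋₂ and qₖ = aₖqₖ₋₁ + qₖ₋₂:
  k=0: a=1, p=1, q=1
  k=1: a=1, p=2, q=1
  k=2: a=1, p=3, q=2
  k=3: a=3, p=11, q=7

11/7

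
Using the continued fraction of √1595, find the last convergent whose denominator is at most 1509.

√1595 = [39; 1, 14, 1, 78, …] (period length 4).
Convergents:
  p_0/q_0 = 39/1
  p_1/q_1 = 40/1
  p_2/q_2 = 599/15
  p_3/q_3 = 639/16
  p_4/q_4 = 50441/1263
  p_5/q_5 = 51080/1279
  p_6/q_6 = 765561/19169
q_5 = 1279 ≤ 1509 < 19169 = q_6, so the answer is 51080/1279.

51080/1279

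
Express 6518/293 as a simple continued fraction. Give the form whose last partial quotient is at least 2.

[22; 4, 14, 2, 2]

6518 = 22·293 + 72
293 = 4·72 + 5
72 = 14·5 + 2
5 = 2·2 + 1
2 = 2·1 + 0  (stop)
So 6518/293 = [22; 4, 14, 2, 2].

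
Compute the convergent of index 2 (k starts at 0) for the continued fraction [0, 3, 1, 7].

1/4

Using pₖ = aₖpₖ₋₁ + pₖ₋₂, qₖ = aₖqₖ₋₁ + qₖ₋₂ (with p₋₁=1, p₋₂=0, q₋₁=0, q₋₂=1):
  k=0: a=0, p=0, q=1
  k=1: a=3, p=1, q=3
  k=2: a=1, p=1, q=4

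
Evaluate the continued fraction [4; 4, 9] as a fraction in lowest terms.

Fold from the inside: start with 9/1.
  4 + 1/9 = 37/9
  4 + 9/37 = 157/37

157/37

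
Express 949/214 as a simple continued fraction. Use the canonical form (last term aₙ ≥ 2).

949 = 4*214 + 93
214 = 2*93 + 28
93 = 3*28 + 9
28 = 3*9 + 1
9 = 9*1 + 0  (stop)
So 949/214 = [4; 2, 3, 3, 9].

[4; 2, 3, 3, 9]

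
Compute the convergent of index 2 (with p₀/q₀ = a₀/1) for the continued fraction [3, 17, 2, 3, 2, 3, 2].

107/35

Using pₖ = aₖpₖ₋₁ + pₖ₋₂, qₖ = aₖqₖ₋₁ + qₖ₋₂ (with p₋₁=1, p₋₂=0, q₋₁=0, q₋₂=1):
  k=0: a=3, p=3, q=1
  k=1: a=17, p=52, q=17
  k=2: a=2, p=107, q=35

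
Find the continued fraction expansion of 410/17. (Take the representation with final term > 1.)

[24; 8, 2]

410 = 24×17 + 2
17 = 8×2 + 1
2 = 2×1 + 0  (stop)
So 410/17 = [24; 8, 2].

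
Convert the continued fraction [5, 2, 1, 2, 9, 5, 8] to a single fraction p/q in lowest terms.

16867/3139

Fold from the inside: start with 8/1.
  5 + 1/8 = 41/8
  9 + 8/41 = 377/41
  2 + 41/377 = 795/377
  1 + 377/795 = 1172/795
  2 + 795/1172 = 3139/1172
  5 + 1172/3139 = 16867/3139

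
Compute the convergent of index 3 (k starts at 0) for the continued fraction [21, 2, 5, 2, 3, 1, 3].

515/24

Using pₖ = aₖpₖ₋₁ + pₖ₋₂, qₖ = aₖqₖ₋₁ + qₖ₋₂ (with p₋₁=1, p₋₂=0, q₋₁=0, q₋₂=1):
  k=0: a=21, p=21, q=1
  k=1: a=2, p=43, q=2
  k=2: a=5, p=236, q=11
  k=3: a=2, p=515, q=24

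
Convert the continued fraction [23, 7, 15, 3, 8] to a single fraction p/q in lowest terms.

Fold from the inside: start with 8/1.
  3 + 1/8 = 25/8
  15 + 8/25 = 383/25
  7 + 25/383 = 2706/383
  23 + 383/2706 = 62621/2706

62621/2706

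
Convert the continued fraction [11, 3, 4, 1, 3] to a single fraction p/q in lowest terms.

Fold from the inside: start with 3/1.
  1 + 1/3 = 4/3
  4 + 3/4 = 19/4
  3 + 4/19 = 61/19
  11 + 19/61 = 690/61

690/61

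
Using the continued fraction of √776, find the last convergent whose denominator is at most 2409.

√776 = [27; 1, 5, 1, 54, …] (period length 4).
Convergents:
  p_0/q_0 = 27/1
  p_1/q_1 = 28/1
  p_2/q_2 = 167/6
  p_3/q_3 = 195/7
  p_4/q_4 = 10697/384
  p_5/q_5 = 10892/391
  p_6/q_6 = 65157/2339
  p_7/q_7 = 76049/2730
q_6 = 2339 ≤ 2409 < 2730 = q_7, so the answer is 65157/2339.

65157/2339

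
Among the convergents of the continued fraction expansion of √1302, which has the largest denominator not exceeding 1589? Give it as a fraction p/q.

√1302 = [36; 12, 72, …] (period length 2).
Convergents:
  p_0/q_0 = 36/1
  p_1/q_1 = 433/12
  p_2/q_2 = 31212/865
  p_3/q_3 = 374977/10392
q_2 = 865 ≤ 1589 < 10392 = q_3, so the answer is 31212/865.

31212/865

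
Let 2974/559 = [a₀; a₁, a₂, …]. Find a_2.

2974 = 5·559 + 179   →  a_0 = 5
559 = 3·179 + 22   →  a_1 = 3
179 = 8·22 + 3   →  a_2 = 8

8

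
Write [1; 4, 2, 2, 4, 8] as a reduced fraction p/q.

Using pₖ = aₖpₖ₋₁ + pₖ₋₂ and qₖ = aₖqₖ₋₁ + qₖ₋₂:
  k=0: a=1, p=1, q=1
  k=1: a=4, p=5, q=4
  k=2: a=2, p=11, q=9
  k=3: a=2, p=27, q=22
  k=4: a=4, p=119, q=97
  k=5: a=8, p=979, q=798

979/798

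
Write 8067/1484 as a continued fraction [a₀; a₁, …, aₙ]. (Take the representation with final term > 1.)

8067 = 5·1484 + 647
1484 = 2·647 + 190
647 = 3·190 + 77
190 = 2·77 + 36
77 = 2·36 + 5
36 = 7·5 + 1
5 = 5·1 + 0  (stop)
So 8067/1484 = [5; 2, 3, 2, 2, 7, 5].

[5; 2, 3, 2, 2, 7, 5]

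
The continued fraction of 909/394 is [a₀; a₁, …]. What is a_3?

909 = 2·394 + 121   →  a_0 = 2
394 = 3·121 + 31   →  a_1 = 3
121 = 3·31 + 28   →  a_2 = 3
31 = 1·28 + 3   →  a_3 = 1

1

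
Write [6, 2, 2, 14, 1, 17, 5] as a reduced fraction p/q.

Using pₖ = aₖpₖ₋₁ + pₖ₋₂ and qₖ = aₖqₖ₋₁ + qₖ₋₂:
  k=0: a=6, p=6, q=1
  k=1: a=2, p=13, q=2
  k=2: a=2, p=32, q=5
  k=3: a=14, p=461, q=72
  k=4: a=1, p=493, q=77
  k=5: a=17, p=8842, q=1381
  k=6: a=5, p=44703, q=6982

44703/6982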